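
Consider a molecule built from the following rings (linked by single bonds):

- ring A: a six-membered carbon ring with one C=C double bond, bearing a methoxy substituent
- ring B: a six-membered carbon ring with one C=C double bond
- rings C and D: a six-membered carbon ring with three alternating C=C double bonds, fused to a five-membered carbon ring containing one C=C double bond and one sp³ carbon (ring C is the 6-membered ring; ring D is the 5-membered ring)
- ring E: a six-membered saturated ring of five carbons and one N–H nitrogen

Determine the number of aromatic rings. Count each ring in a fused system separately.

Ring A has four sp³ carbons, so it is not fully conjugated — not aromatic (cyclohexene).
Ring B has four sp³ carbons, so it is not fully conjugated — not aromatic (cyclohexene).
Ring C is planar and fully conjugated; 3 ring double bonds give 6 π electrons. 6 = 4(1)+2, so ring C is aromatic (benzene ring).
Ring D has one sp³ carbon, so it is not fully conjugated — not aromatic (cyclopentene ring).
Ring E has only sp³ atoms, so it is not fully conjugated — not aromatic (piperidine).
Aromatic: C. Total: 1.

1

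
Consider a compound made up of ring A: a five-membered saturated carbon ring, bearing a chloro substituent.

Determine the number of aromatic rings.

Ring A has only sp³ atoms, so it is not fully conjugated — not aromatic (cyclopentane).

0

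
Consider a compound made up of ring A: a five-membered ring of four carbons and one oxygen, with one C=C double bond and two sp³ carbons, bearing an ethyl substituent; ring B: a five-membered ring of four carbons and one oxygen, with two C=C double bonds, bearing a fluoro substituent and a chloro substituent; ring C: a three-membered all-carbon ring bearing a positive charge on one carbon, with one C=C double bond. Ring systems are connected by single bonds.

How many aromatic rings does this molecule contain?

Ring A has two sp³ carbons, so it is not fully conjugated — not aromatic (2,3-dihydrofuran).
Ring B has a continuous p-orbital overlap around the ring; 2 ring double bonds (4 π electrons) plus a heteroatom lone pair (2) give 6 π electrons. Since 6 = 4n+2 (n=1), ring B is aromatic (furan).
Ring C is planar and fully conjugated; 1 ring double bond (2 π electrons) plus the carbocation's empty p orbital (0, but keeps the ring conjugated) give 2 π electrons. Since 2 = 4n+2 (n=0), ring C is aromatic (cyclopropenyl cation).
Aromatic: B, C. Total: 2.

2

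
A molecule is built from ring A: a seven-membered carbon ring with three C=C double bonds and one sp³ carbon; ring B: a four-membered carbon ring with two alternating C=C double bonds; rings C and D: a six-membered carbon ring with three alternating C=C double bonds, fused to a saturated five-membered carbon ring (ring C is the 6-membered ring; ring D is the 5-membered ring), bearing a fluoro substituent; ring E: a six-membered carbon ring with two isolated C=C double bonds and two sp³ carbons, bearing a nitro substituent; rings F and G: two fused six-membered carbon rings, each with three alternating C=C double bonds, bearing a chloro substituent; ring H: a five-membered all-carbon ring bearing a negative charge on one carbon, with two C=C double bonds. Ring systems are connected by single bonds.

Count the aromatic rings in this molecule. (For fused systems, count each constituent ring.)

Ring A has one sp³ carbon, so it is not fully conjugated — not aromatic (cycloheptatriene).
Ring B has only sp² ring atoms; a planar conformation would have a fully conjugated π system of 4 electrons. But 4 = 4(1), which is 4n not 4n+2, so ring B is not aromatic (cyclobutadiene) — cyclobutadiene is antiaromatic and distorts to a rectangle.
Ring C is planar and fully conjugated; 3 ring double bonds give 6 π electrons. 6 = 4(1)+2, so ring C is aromatic (benzene ring).
Ring D has three sp³ carbons, so it is not fully conjugated — not aromatic (cyclopentane ring).
Ring E has two sp³ carbons, so it is not fully conjugated — not aromatic (1,4-cyclohexadiene).
Rings F and G form a fused bicyclic system with 10 sp² atoms and 10 π electrons from ring double bonds. 10 = 4(2)+2, so the system is aromatic and both rings count as aromatic (naphthalene).
Ring H is fully conjugated (every ring atom contributes a p orbital); 2 ring double bonds (4 π electrons) plus the carbanion lone pair (2) give 6 π electrons. Since 6 = 4n+2 (n=1), ring H is aromatic (cyclopentadienyl anion).
Aromatic: C, F, G, H. Total: 4.

4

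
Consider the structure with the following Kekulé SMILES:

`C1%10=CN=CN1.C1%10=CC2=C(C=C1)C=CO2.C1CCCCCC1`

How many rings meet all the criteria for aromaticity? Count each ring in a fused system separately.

The SMILES encodes a five-membered ring with nitrogens at positions 1 and 3 (one bearing H, one in a C=N bond) and two double bonds; a six-membered carbon ring with three alternating C=C double bonds, fused to a five-membered ring containing one oxygen and two C=C double bonds; a seven-membered saturated carbon ring.
The 5-membered ring with two nitrogens (one N–H, one =N–) is fully conjugated (every ring atom contributes a p orbital); 2 ring double bonds (4 π electrons) plus a heteroatom lone pair (2) give 6 π electrons. Since 6 = 4n+2 (n=1), it is aromatic (imidazole).
The fused 6/5-membered bicyclic (with one oxygen) is a single π system with 9 sp² atoms and 10 π electrons from ring double bonds plus a heteroatom lone pair. 10 = 4(2)+2, so the system is aromatic and both rings count as aromatic (benzofuran).
The 7-membered ring has only sp³ atoms, so it is not fully conjugated — not aromatic (cycloheptane).
3 of the 4 rings are aromatic. Total: 3.

3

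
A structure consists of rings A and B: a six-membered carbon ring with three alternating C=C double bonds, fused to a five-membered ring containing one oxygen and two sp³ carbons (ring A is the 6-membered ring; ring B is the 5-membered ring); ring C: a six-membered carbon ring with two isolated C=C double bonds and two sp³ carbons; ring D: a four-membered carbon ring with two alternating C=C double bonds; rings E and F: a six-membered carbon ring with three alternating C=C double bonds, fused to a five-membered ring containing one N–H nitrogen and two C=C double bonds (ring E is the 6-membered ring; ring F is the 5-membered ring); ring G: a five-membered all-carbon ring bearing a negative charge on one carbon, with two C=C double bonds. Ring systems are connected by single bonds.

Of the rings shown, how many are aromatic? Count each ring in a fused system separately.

Ring A has a continuous p-orbital overlap around the ring; 3 ring double bonds give 6 π electrons. That satisfies 4n+2 with n=1, so ring A is aromatic (benzene ring).
Ring B has two sp³ carbons, so it is not fully conjugated — not aromatic (oxolane ring).
Ring C has two sp³ carbons, so it is not fully conjugated — not aromatic (1,4-cyclohexadiene).
Ring D has only sp² ring atoms; a planar conformation would have a fully conjugated π system of 4 electrons. But 4 = 4(1), which is 4n not 4n+2, so ring D is not aromatic (cyclobutadiene) — cyclobutadiene is antiaromatic and distorts to a rectangle.
Rings E and F form a fused bicyclic system (with one N–H) with 9 sp² atoms and 10 π electrons from ring double bonds plus a heteroatom lone pair. 10 = 4(2)+2, so the system is aromatic and both rings count as aromatic (indole).
Ring G has a continuous p-orbital overlap around the ring; 2 ring double bonds (4 π electrons) plus the carbanion lone pair (2) give 6 π electrons. Since 6 = 4n+2 (n=1), ring G is aromatic (cyclopentadienyl anion).
Aromatic: A, E, F, G. Total: 4.

4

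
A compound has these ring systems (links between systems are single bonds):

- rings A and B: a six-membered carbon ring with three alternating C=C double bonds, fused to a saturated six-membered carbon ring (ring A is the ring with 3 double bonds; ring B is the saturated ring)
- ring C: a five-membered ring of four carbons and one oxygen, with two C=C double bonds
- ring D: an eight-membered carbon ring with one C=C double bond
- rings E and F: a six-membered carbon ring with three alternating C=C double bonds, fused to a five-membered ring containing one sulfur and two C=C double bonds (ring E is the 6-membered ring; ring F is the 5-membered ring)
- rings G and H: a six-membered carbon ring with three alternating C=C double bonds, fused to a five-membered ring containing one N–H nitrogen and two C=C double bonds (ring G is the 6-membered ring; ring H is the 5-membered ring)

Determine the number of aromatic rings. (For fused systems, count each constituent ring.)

6

Ring A has a continuous p-orbital overlap around the ring; 3 ring double bonds give 6 π electrons. That satisfies 4n+2 with n=1, so ring A is aromatic (benzene ring).
Ring B has four sp³ carbons, so it is not fully conjugated — not aromatic (cyclohexane ring).
Ring C is planar and fully conjugated; 2 ring double bonds (4 π electrons) plus a heteroatom lone pair (2) give 6 π electrons. That satisfies 4n+2 with n=1, so ring C is aromatic (furan).
Ring D has six sp³ carbons, so it is not fully conjugated — not aromatic (cyclooctene).
Rings E and F form a fused bicyclic system (with one sulfur) with 9 sp² atoms and 10 π electrons from ring double bonds plus a heteroatom lone pair. 10 = 4(2)+2, so the system is aromatic and both rings count as aromatic (benzothiophene).
Rings G and H form a fused bicyclic system (with one N–H) with 9 sp² atoms and 10 π electrons from ring double bonds plus a heteroatom lone pair. 10 = 4(2)+2, so the system is aromatic and both rings count as aromatic (indole).
Aromatic: A, C, E, F, G, H. Total: 6.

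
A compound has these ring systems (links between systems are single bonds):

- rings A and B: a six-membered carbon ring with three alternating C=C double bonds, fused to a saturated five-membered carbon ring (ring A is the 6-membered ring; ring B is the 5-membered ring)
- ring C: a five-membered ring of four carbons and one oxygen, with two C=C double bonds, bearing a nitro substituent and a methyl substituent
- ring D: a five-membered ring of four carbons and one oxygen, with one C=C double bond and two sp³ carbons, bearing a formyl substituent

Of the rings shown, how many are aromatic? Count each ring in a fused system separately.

Ring A is planar and fully conjugated; 3 ring double bonds give 6 π electrons. Since 6 = 4n+2 (n=1), ring A is aromatic (benzene ring).
Ring B has three sp³ carbons, so it is not fully conjugated — not aromatic (cyclopentane ring).
Ring C is fully conjugated (every ring atom contributes a p orbital); 2 ring double bonds (4 π electrons) plus a heteroatom lone pair (2) give 6 π electrons. That satisfies 4n+2 with n=1, so ring C is aromatic (furan).
Ring D has two sp³ carbons, so it is not fully conjugated — not aromatic (2,3-dihydrofuran).
Aromatic: A, C. Total: 2.

2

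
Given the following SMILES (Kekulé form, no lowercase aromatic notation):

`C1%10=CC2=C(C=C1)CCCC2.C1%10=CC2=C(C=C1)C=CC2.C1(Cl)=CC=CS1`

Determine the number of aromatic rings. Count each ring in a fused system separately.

3

The SMILES encodes a six-membered carbon ring with three alternating C=C double bonds, fused to a saturated six-membered carbon ring; a six-membered carbon ring with three alternating C=C double bonds, fused to a five-membered carbon ring containing one C=C double bond and one sp³ carbon; a five-membered ring of four carbons and one sulfur, with two C=C double bonds.
The 6-membered ring has a continuous p-orbital overlap around the ring; 3 ring double bonds give 6 π electrons. Since 6 = 4n+2 (n=1), it is aromatic (benzene ring).
The second 6-membered ring has four sp³ carbons, so it is not fully conjugated — not aromatic (cyclohexane ring).
The third 6-membered ring is fully conjugated (every ring atom contributes a p orbital); 3 ring double bonds give 6 π electrons. That satisfies 4n+2 with n=1, so it is aromatic (benzene ring).
The 5-membered ring has one sp³ carbon, so it is not fully conjugated — not aromatic (cyclopentene ring).
The 5-membered ring with one sulfur is planar and fully conjugated; 2 ring double bonds (4 π electrons) plus a heteroatom lone pair (2) give 6 π electrons. Since 6 = 4n+2 (n=1), it is aromatic (thiophene).
3 of the 5 rings are aromatic. Total: 3.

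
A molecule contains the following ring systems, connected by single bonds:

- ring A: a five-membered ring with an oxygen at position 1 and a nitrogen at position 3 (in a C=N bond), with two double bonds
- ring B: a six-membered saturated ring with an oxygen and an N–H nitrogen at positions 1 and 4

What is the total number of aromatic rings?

1

Ring A is planar and fully conjugated; 2 ring double bonds (4 π electrons) plus a heteroatom lone pair (2) give 6 π electrons. 6 = 4(1)+2, so ring A is aromatic (oxazole).
Ring B has only sp³ atoms, so it is not fully conjugated — not aromatic (morpholine).
Aromatic: A. Total: 1.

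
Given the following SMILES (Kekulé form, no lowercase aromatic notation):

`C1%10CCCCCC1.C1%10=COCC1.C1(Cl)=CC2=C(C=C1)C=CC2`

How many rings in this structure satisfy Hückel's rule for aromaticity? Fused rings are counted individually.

1

The SMILES encodes a seven-membered saturated carbon ring; a five-membered ring of four carbons and one oxygen, with one C=C double bond and two sp³ carbons; a six-membered carbon ring with three alternating C=C double bonds, fused to a five-membered carbon ring containing one C=C double bond and one sp³ carbon.
The 7-membered ring has only sp³ atoms, so it is not fully conjugated — not aromatic (cycloheptane).
The 5-membered ring with one oxygen has two sp³ carbons, so it is not fully conjugated — not aromatic (2,3-dihydrofuran).
The 6-membered ring has a continuous p-orbital overlap around the ring; 3 ring double bonds give 6 π electrons. That satisfies 4n+2 with n=1, so it is aromatic (benzene ring).
The 5-membered ring has one sp³ carbon, so it is not fully conjugated — not aromatic (cyclopentene ring).
1 of the 4 rings is aromatic. Total: 1.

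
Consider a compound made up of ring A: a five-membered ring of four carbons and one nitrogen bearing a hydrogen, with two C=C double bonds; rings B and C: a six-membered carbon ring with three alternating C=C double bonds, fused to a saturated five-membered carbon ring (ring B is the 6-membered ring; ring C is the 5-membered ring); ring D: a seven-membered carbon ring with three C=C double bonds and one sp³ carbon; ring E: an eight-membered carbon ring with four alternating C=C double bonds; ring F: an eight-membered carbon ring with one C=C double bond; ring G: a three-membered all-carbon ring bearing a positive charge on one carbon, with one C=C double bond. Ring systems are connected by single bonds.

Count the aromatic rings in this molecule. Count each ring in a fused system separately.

3

Ring A is fully conjugated (every ring atom contributes a p orbital); 2 ring double bonds (4 π electrons) plus a heteroatom lone pair (2) give 6 π electrons. That satisfies 4n+2 with n=1, so ring A is aromatic (pyrrole).
Ring B has a continuous p-orbital overlap around the ring; 3 ring double bonds give 6 π electrons. Since 6 = 4n+2 (n=1), ring B is aromatic (benzene ring).
Ring C has three sp³ carbons, so it is not fully conjugated — not aromatic (cyclopentane ring).
Ring D has one sp³ carbon, so it is not fully conjugated — not aromatic (cycloheptatriene).
Ring E has only sp² ring atoms; a planar conformation would have a fully conjugated π system of 8 electrons. But 8 = 4(2), which is 4n not 4n+2, so ring E is not aromatic (cyclooctatetraene) — cyclooctatetraene distorts into a non-planar tub to avoid antiaromaticity.
Ring F has six sp³ carbons, so it is not fully conjugated — not aromatic (cyclooctene).
Ring G has a continuous p-orbital overlap around the ring; 1 ring double bond (2 π electrons) plus the carbocation's empty p orbital (0, but keeps the ring conjugated) give 2 π electrons. Since 2 = 4n+2 (n=0), ring G is aromatic (cyclopropenyl cation).
Aromatic: A, B, G. Total: 3.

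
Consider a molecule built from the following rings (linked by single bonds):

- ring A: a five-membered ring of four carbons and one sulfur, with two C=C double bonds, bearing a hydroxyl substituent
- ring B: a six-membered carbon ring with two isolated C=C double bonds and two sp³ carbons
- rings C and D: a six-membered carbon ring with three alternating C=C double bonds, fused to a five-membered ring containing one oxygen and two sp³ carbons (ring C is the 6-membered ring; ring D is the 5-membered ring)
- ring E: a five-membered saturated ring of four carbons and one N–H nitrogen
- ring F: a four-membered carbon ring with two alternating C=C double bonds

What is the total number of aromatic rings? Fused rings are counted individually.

Ring A is planar and fully conjugated; 2 ring double bonds (4 π electrons) plus a heteroatom lone pair (2) give 6 π electrons. That satisfies 4n+2 with n=1, so ring A is aromatic (thiophene).
Ring B has two sp³ carbons, so it is not fully conjugated — not aromatic (1,4-cyclohexadiene).
Ring C has a continuous p-orbital overlap around the ring; 3 ring double bonds give 6 π electrons. 6 = 4(1)+2, so ring C is aromatic (benzene ring).
Ring D has two sp³ carbons, so it is not fully conjugated — not aromatic (oxolane ring).
Ring E has only sp³ atoms, so it is not fully conjugated — not aromatic (pyrrolidine).
Ring F has only sp² ring atoms; a planar conformation would have a fully conjugated π system of 4 electrons. But 4 = 4(1), which is 4n not 4n+2, so ring F is not aromatic (cyclobutadiene) — cyclobutadiene is antiaromatic and distorts to a rectangle.
Aromatic: A, C. Total: 2.

2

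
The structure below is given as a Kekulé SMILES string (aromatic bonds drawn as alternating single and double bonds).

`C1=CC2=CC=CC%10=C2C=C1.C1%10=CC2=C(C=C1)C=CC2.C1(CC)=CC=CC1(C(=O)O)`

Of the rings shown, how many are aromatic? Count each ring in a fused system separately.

The SMILES encodes two fused six-membered carbon rings, each with three alternating C=C double bonds; a six-membered carbon ring with three alternating C=C double bonds, fused to a five-membered carbon ring containing one C=C double bond and one sp³ carbon; a five-membered carbon ring with two conjugated C=C double bonds and one sp³ carbon.
The fused 6/6-membered bicyclic is a single π system with 10 sp² atoms and 10 π electrons from ring double bonds. 10 = 4(2)+2, so the system is aromatic and both rings count as aromatic (naphthalene).
The 6-membered ring is planar and fully conjugated; 3 ring double bonds give 6 π electrons. 6 = 4(1)+2, so it is aromatic (benzene ring).
The 5-membered ring has one sp³ carbon, so it is not fully conjugated — not aromatic (cyclopentene ring).
The second 5-membered ring has one sp³ carbon, so it is not fully conjugated — not aromatic (cyclopentadiene).
3 of the 5 rings are aromatic. Total: 3.

3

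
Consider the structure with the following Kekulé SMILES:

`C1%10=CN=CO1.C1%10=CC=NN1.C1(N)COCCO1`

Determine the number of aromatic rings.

The SMILES encodes a five-membered ring with an oxygen at position 1 and a nitrogen at position 3 (in a C=N bond), with two double bonds; a five-membered ring with two adjacent nitrogens (one bearing H, one in a double bond) and two double bonds; a six-membered saturated ring with oxygens at positions 1 and 4.
The 5-membered ring with one oxygen and one =N– is planar and fully conjugated; 2 ring double bonds (4 π electrons) plus a heteroatom lone pair (2) give 6 π electrons. 6 = 4(1)+2, so it is aromatic (oxazole).
The 5-membered ring with two adjacent nitrogens (one N–H, one =N–) is fully conjugated (every ring atom contributes a p orbital); 2 ring double bonds (4 π electrons) plus a heteroatom lone pair (2) give 6 π electrons. That satisfies 4n+2 with n=1, so it is aromatic (pyrazole).
The 6-membered ring with two oxygens (1,4) has only sp³ atoms, so it is not fully conjugated — not aromatic (1,4-dioxane).
2 of the 3 rings are aromatic. Total: 2.

2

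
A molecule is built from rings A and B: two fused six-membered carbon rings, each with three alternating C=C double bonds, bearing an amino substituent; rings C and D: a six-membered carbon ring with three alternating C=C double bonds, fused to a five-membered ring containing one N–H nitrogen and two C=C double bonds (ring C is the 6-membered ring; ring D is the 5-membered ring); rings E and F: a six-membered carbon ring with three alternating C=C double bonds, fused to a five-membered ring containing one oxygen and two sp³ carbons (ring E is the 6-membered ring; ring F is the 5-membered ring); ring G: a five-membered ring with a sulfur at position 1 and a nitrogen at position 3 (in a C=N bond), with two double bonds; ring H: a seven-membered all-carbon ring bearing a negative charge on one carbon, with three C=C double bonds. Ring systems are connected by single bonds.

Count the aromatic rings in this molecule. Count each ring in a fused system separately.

6

Rings A and B form a fused bicyclic system with 10 sp² atoms and 10 π electrons from ring double bonds. 10 = 4(2)+2, so the system is aromatic and both rings count as aromatic (naphthalene).
Rings C and D form a fused bicyclic system (with one N–H) with 9 sp² atoms and 10 π electrons from ring double bonds plus a heteroatom lone pair. 10 = 4(2)+2, so the system is aromatic and both rings count as aromatic (indole).
Ring E is fully conjugated (every ring atom contributes a p orbital); 3 ring double bonds give 6 π electrons. Since 6 = 4n+2 (n=1), ring E is aromatic (benzene ring).
Ring F has two sp³ carbons, so it is not fully conjugated — not aromatic (oxolane ring).
Ring G is fully conjugated (every ring atom contributes a p orbital); 2 ring double bonds (4 π electrons) plus a heteroatom lone pair (2) give 6 π electrons. That satisfies 4n+2 with n=1, so ring G is aromatic (thiazole).
Ring H has only sp² ring atoms; a planar conformation would have a fully conjugated π system of 8 electrons. But 8 = 4(2), which is 4n not 4n+2, so ring H is not aromatic (cycloheptatrienyl anion).
Aromatic: A, B, C, D, E, G. Total: 6.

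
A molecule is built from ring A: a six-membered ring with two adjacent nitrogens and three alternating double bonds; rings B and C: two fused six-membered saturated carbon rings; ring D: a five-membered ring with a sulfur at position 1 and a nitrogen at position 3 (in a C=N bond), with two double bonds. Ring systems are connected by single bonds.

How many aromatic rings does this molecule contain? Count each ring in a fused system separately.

Ring A is fully conjugated (every ring atom contributes a p orbital); 3 ring double bonds give 6 π electrons. That satisfies 4n+2 with n=1, so ring A is aromatic (pyridazine).
Ring B has only sp³ atoms, so it is not fully conjugated — not aromatic (cyclohexane ring).
Ring C has only sp³ atoms, so it is not fully conjugated — not aromatic (cyclohexane ring).
Ring D has a continuous p-orbital overlap around the ring; 2 ring double bonds (4 π electrons) plus a heteroatom lone pair (2) give 6 π electrons. 6 = 4(1)+2, so ring D is aromatic (thiazole).
Aromatic: A, D. Total: 2.

2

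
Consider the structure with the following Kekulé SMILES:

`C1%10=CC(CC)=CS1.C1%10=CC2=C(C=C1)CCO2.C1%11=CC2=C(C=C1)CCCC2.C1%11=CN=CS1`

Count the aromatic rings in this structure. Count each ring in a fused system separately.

4

The SMILES encodes a five-membered ring of four carbons and one sulfur, with two C=C double bonds; a six-membered carbon ring with three alternating C=C double bonds, fused to a five-membered ring containing one oxygen and two sp³ carbons; a six-membered carbon ring with three alternating C=C double bonds, fused to a saturated six-membered carbon ring; a five-membered ring with a sulfur at position 1 and a nitrogen at position 3 (in a C=N bond), with two double bonds.
The 5-membered ring with one sulfur has a continuous p-orbital overlap around the ring; 2 ring double bonds (4 π electrons) plus a heteroatom lone pair (2) give 6 π electrons. Since 6 = 4n+2 (n=1), it is aromatic (thiophene).
The 6-membered ring has a continuous p-orbital overlap around the ring; 3 ring double bonds give 6 π electrons. Since 6 = 4n+2 (n=1), it is aromatic (benzene ring).
The 5-membered ring with one oxygen has two sp³ carbons, so it is not fully conjugated — not aromatic (oxolane ring).
The second 6-membered ring has a continuous p-orbital overlap around the ring; 3 ring double bonds give 6 π electrons. That satisfies 4n+2 with n=1, so it is aromatic (benzene ring).
The third 6-membered ring has four sp³ carbons, so it is not fully conjugated — not aromatic (cyclohexane ring).
The 5-membered ring with one sulfur and one =N– is fully conjugated (every ring atom contributes a p orbital); 2 ring double bonds (4 π electrons) plus a heteroatom lone pair (2) give 6 π electrons. 6 = 4(1)+2, so it is aromatic (thiazole).
4 of the 6 rings are aromatic. Total: 4.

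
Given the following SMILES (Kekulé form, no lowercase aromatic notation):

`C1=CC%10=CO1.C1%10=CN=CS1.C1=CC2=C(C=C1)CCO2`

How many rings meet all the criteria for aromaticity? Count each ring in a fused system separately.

The SMILES encodes a five-membered ring of four carbons and one oxygen, with two C=C double bonds; a five-membered ring with a sulfur at position 1 and a nitrogen at position 3 (in a C=N bond), with two double bonds; a six-membered carbon ring with three alternating C=C double bonds, fused to a five-membered ring containing one oxygen and two sp³ carbons.
The 5-membered ring with one oxygen has a continuous p-orbital overlap around the ring; 2 ring double bonds (4 π electrons) plus a heteroatom lone pair (2) give 6 π electrons. 6 = 4(1)+2, so it is aromatic (furan).
The 5-membered ring with one sulfur and one =N– is planar and fully conjugated; 2 ring double bonds (4 π electrons) plus a heteroatom lone pair (2) give 6 π electrons. That satisfies 4n+2 with n=1, so it is aromatic (thiazole).
The 6-membered ring is planar and fully conjugated; 3 ring double bonds give 6 π electrons. 6 = 4(1)+2, so it is aromatic (benzene ring).
The second 5-membered ring with one oxygen has two sp³ carbons, so it is not fully conjugated — not aromatic (oxolane ring).
3 of the 4 rings are aromatic. Total: 3.

3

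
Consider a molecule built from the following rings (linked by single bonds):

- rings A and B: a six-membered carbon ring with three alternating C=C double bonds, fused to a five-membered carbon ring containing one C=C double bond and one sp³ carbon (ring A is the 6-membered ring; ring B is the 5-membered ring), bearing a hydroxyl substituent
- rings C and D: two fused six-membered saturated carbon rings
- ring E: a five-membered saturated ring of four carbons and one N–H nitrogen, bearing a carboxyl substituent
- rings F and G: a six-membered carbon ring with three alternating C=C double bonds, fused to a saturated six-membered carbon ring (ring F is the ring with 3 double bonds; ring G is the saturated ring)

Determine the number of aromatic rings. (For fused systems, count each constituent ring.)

2

Ring A is planar and fully conjugated; 3 ring double bonds give 6 π electrons. 6 = 4(1)+2, so ring A is aromatic (benzene ring).
Ring B has one sp³ carbon, so it is not fully conjugated — not aromatic (cyclopentene ring).
Ring C has only sp³ atoms, so it is not fully conjugated — not aromatic (cyclohexane ring).
Ring D has only sp³ atoms, so it is not fully conjugated — not aromatic (cyclohexane ring).
Ring E has only sp³ atoms, so it is not fully conjugated — not aromatic (pyrrolidine).
Ring F is planar and fully conjugated; 3 ring double bonds give 6 π electrons. That satisfies 4n+2 with n=1, so ring F is aromatic (benzene ring).
Ring G has four sp³ carbons, so it is not fully conjugated — not aromatic (cyclohexane ring).
Aromatic: A, F. Total: 2.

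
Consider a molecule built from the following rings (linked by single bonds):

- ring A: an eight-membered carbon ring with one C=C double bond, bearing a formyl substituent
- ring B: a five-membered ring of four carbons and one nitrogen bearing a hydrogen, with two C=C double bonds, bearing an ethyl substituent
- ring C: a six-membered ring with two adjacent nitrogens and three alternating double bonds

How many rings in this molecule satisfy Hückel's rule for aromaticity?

2

Ring A has six sp³ carbons, so it is not fully conjugated — not aromatic (cyclooctene).
Ring B is planar and fully conjugated; 2 ring double bonds (4 π electrons) plus a heteroatom lone pair (2) give 6 π electrons. That satisfies 4n+2 with n=1, so ring B is aromatic (pyrrole).
Ring C is planar and fully conjugated; 3 ring double bonds give 6 π electrons. That satisfies 4n+2 with n=1, so ring C is aromatic (pyridazine).
Aromatic: B, C. Total: 2.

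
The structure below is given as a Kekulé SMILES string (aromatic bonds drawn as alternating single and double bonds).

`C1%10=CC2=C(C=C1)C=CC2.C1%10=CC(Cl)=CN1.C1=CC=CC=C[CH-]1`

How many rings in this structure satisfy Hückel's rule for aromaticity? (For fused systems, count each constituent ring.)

2

The SMILES encodes a six-membered carbon ring with three alternating C=C double bonds, fused to a five-membered carbon ring containing one C=C double bond and one sp³ carbon; a five-membered ring of four carbons and one nitrogen bearing a hydrogen, with two C=C double bonds; a seven-membered all-carbon ring bearing a negative charge on one carbon, with three C=C double bonds.
The 6-membered ring has a continuous p-orbital overlap around the ring; 3 ring double bonds give 6 π electrons. That satisfies 4n+2 with n=1, so it is aromatic (benzene ring).
The 5-membered ring has one sp³ carbon, so it is not fully conjugated — not aromatic (cyclopentene ring).
The 5-membered ring with one N–H is fully conjugated (every ring atom contributes a p orbital); 2 ring double bonds (4 π electrons) plus a heteroatom lone pair (2) give 6 π electrons. 6 = 4(1)+2, so it is aromatic (pyrrole).
The 7-membered ring has only sp² ring atoms; a planar conformation would have a fully conjugated π system of 8 electrons. But 8 = 4(2), which is 4n not 4n+2, so it is not aromatic (cycloheptatrienyl anion).
2 of the 4 rings are aromatic. Total: 2.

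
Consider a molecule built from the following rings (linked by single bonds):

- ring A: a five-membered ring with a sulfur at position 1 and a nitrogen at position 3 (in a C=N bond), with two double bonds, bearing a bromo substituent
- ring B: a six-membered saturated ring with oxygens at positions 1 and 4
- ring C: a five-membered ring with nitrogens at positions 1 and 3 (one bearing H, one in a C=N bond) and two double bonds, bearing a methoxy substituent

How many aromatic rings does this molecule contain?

Ring A is planar and fully conjugated; 2 ring double bonds (4 π electrons) plus a heteroatom lone pair (2) give 6 π electrons. 6 = 4(1)+2, so ring A is aromatic (thiazole).
Ring B has only sp³ atoms, so it is not fully conjugated — not aromatic (1,4-dioxane).
Ring C is fully conjugated (every ring atom contributes a p orbital); 2 ring double bonds (4 π electrons) plus a heteroatom lone pair (2) give 6 π electrons. That satisfies 4n+2 with n=1, so ring C is aromatic (imidazole).
Aromatic: A, C. Total: 2.

2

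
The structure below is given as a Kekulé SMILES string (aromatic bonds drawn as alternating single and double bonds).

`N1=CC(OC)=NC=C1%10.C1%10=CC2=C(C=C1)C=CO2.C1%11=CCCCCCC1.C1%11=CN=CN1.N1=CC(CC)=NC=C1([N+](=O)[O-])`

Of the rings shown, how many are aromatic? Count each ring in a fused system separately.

5

The SMILES encodes a six-membered ring with nitrogens at positions 1 and 4 and three alternating double bonds; a six-membered carbon ring with three alternating C=C double bonds, fused to a five-membered ring containing one oxygen and two C=C double bonds; an eight-membered carbon ring with one C=C double bond; a five-membered ring with nitrogens at positions 1 and 3 (one bearing H, one in a C=N bond) and two double bonds; a six-membered ring with nitrogens at positions 1 and 4 and three alternating double bonds.
The 6-membered ring with two nitrogens (1,4) is planar and fully conjugated; 3 ring double bonds give 6 π electrons. 6 = 4(1)+2, so it is aromatic (pyrazine).
The fused 6/5-membered bicyclic (with one oxygen) is a single π system with 9 sp² atoms and 10 π electrons from ring double bonds plus a heteroatom lone pair. 10 = 4(2)+2, so the system is aromatic and both rings count as aromatic (benzofuran).
The 8-membered ring has six sp³ carbons, so it is not fully conjugated — not aromatic (cyclooctene).
The 5-membered ring with two nitrogens (one N–H, one =N–) has a continuous p-orbital overlap around the ring; 2 ring double bonds (4 π electrons) plus a heteroatom lone pair (2) give 6 π electrons. 6 = 4(1)+2, so it is aromatic (imidazole).
The second 6-membered ring with two nitrogens (1,4) is planar and fully conjugated; 3 ring double bonds give 6 π electrons. That satisfies 4n+2 with n=1, so it is aromatic (pyrazine).
5 of the 6 rings are aromatic. Total: 5.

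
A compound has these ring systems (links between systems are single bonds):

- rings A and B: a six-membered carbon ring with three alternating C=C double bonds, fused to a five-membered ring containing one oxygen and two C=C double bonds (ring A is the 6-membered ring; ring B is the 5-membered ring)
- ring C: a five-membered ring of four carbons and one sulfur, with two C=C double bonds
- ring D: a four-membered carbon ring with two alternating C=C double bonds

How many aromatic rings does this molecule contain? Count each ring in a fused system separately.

Rings A and B form a fused bicyclic system (with one oxygen) with 9 sp² atoms and 10 π electrons from ring double bonds plus a heteroatom lone pair. 10 = 4(2)+2, so the system is aromatic and both rings count as aromatic (benzofuran).
Ring C is fully conjugated (every ring atom contributes a p orbital); 2 ring double bonds (4 π electrons) plus a heteroatom lone pair (2) give 6 π electrons. That satisfies 4n+2 with n=1, so ring C is aromatic (thiophene).
Ring D has only sp² ring atoms; a planar conformation would have a fully conjugated π system of 4 electrons. But 4 = 4(1), which is 4n not 4n+2, so ring D is not aromatic (cyclobutadiene) — cyclobutadiene is antiaromatic and distorts to a rectangle.
Aromatic: A, B, C. Total: 3.

3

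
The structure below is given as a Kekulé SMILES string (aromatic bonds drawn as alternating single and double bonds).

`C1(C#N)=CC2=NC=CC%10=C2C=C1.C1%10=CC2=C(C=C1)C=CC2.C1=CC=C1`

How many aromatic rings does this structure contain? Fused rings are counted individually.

The SMILES encodes two fused six-membered rings, each with three alternating double bonds; one ring is all carbon and the other has one ring nitrogen; a six-membered carbon ring with three alternating C=C double bonds, fused to a five-membered carbon ring containing one C=C double bond and one sp³ carbon; a four-membered carbon ring with two alternating C=C double bonds.
The fused 6/6-membered bicyclic (with one nitrogen) is a single π system with 10 sp² atoms and 10 π electrons from ring double bonds. 10 = 4(2)+2, so the system is aromatic and both rings count as aromatic (quinoline).
The 6-membered ring is fully conjugated (every ring atom contributes a p orbital); 3 ring double bonds give 6 π electrons. Since 6 = 4n+2 (n=1), it is aromatic (benzene ring).
The 5-membered ring has one sp³ carbon, so it is not fully conjugated — not aromatic (cyclopentene ring).
The 4-membered ring has only sp² ring atoms; a planar conformation would have a fully conjugated π system of 4 electrons. But 4 = 4(1), which is 4n not 4n+2, so it is not aromatic (cyclobutadiene) — cyclobutadiene is antiaromatic and distorts to a rectangle.
3 of the 5 rings are aromatic. Total: 3.

3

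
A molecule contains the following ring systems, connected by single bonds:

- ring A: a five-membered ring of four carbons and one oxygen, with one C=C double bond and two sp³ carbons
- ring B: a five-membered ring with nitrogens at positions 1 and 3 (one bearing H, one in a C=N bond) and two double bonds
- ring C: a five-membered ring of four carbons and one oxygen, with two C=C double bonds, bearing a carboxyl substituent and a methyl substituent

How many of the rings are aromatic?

2

Ring A has two sp³ carbons, so it is not fully conjugated — not aromatic (2,3-dihydrofuran).
Ring B is planar and fully conjugated; 2 ring double bonds (4 π electrons) plus a heteroatom lone pair (2) give 6 π electrons. That satisfies 4n+2 with n=1, so ring B is aromatic (imidazole).
Ring C is fully conjugated (every ring atom contributes a p orbital); 2 ring double bonds (4 π electrons) plus a heteroatom lone pair (2) give 6 π electrons. That satisfies 4n+2 with n=1, so ring C is aromatic (furan).
Aromatic: B, C. Total: 2.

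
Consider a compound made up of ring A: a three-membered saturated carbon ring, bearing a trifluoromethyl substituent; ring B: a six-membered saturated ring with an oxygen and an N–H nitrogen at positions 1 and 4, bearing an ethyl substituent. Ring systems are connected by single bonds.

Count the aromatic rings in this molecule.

0

Ring A has only sp³ atoms, so it is not fully conjugated — not aromatic (cyclopropane).
Ring B has only sp³ atoms, so it is not fully conjugated — not aromatic (morpholine).
No ring is aromatic. Total: 0.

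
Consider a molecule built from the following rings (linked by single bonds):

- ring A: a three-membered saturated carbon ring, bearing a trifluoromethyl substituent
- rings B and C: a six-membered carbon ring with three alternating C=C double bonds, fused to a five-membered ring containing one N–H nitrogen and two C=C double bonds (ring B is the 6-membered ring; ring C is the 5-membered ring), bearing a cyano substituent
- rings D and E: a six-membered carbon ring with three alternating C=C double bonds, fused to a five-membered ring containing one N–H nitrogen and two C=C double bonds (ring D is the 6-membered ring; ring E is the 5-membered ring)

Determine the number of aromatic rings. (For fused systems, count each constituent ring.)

Ring A has only sp³ atoms, so it is not fully conjugated — not aromatic (cyclopropane).
Rings B and C form a fused bicyclic system (with one N–H) with 9 sp² atoms and 10 π electrons from ring double bonds plus a heteroatom lone pair. 10 = 4(2)+2, so the system is aromatic and both rings count as aromatic (indole).
Rings D and E form a fused bicyclic system (with one N–H) with 9 sp² atoms and 10 π electrons from ring double bonds plus a heteroatom lone pair. 10 = 4(2)+2, so the system is aromatic and both rings count as aromatic (indole).
Aromatic: B, C, D, E. Total: 4.

4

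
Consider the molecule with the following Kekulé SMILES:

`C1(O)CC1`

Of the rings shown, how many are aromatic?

0

The SMILES encodes a three-membered saturated carbon ring.
The 3-membered ring has only sp³ atoms, so it is not fully conjugated — not aromatic (cyclopropane).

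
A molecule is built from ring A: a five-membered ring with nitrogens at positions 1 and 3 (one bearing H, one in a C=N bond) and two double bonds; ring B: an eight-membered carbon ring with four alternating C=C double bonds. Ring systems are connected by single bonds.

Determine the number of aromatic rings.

Ring A is planar and fully conjugated; 2 ring double bonds (4 π electrons) plus a heteroatom lone pair (2) give 6 π electrons. Since 6 = 4n+2 (n=1), ring A is aromatic (imidazole).
Ring B has only sp² ring atoms; a planar conformation would have a fully conjugated π system of 8 electrons. But 8 = 4(2), which is 4n not 4n+2, so ring B is not aromatic (cyclooctatetraene) — cyclooctatetraene distorts into a non-planar tub to avoid antiaromaticity.
Aromatic: A. Total: 1.

1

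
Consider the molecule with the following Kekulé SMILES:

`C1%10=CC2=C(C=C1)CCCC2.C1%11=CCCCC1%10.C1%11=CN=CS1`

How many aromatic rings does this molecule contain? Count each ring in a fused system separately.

2

The SMILES encodes a six-membered carbon ring with three alternating C=C double bonds, fused to a saturated six-membered carbon ring; a six-membered carbon ring with one C=C double bond; a five-membered ring with a sulfur at position 1 and a nitrogen at position 3 (in a C=N bond), with two double bonds.
The 6-membered ring has a continuous p-orbital overlap around the ring; 3 ring double bonds give 6 π electrons. Since 6 = 4n+2 (n=1), it is aromatic (benzene ring).
The second 6-membered ring has four sp³ carbons, so it is not fully conjugated — not aromatic (cyclohexane ring).
The third 6-membered ring has four sp³ carbons, so it is not fully conjugated — not aromatic (cyclohexene).
The 5-membered ring with one sulfur and one =N– has a continuous p-orbital overlap around the ring; 2 ring double bonds (4 π electrons) plus a heteroatom lone pair (2) give 6 π electrons. 6 = 4(1)+2, so it is aromatic (thiazole).
2 of the 4 rings are aromatic. Total: 2.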